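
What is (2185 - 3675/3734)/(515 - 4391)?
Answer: -8155115/14472984 ≈ -0.56347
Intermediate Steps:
(2185 - 3675/3734)/(515 - 4391) = (2185 - 3675*1/3734)/(-3876) = (2185 - 3675/3734)*(-1/3876) = (8155115/3734)*(-1/3876) = -8155115/14472984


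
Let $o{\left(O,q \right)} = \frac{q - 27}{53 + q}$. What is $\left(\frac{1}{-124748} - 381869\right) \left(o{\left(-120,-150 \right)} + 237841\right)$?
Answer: $- \frac{549515299237497901}{6050278} \approx -9.0825 \cdot 10^{10}$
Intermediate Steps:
$o{\left(O,q \right)} = \frac{-27 + q}{53 + q}$
$\left(\frac{1}{-124748} - 381869\right) \left(o{\left(-120,-150 \right)} + 237841\right) = \left(\frac{1}{-124748} - 381869\right) \left(\frac{-27 - 150}{53 - 150} + 237841\right) = \left(- \frac{1}{124748} - 381869\right) \left(\frac{1}{-97} \left(-177\right) + 237841\right) = - \frac{47637394013 \left(\left(- \frac{1}{97}\right) \left(-177\right) + 237841\right)}{124748} = - \frac{47637394013 \left(\frac{177}{97} + 237841\right)}{124748} = \left(- \frac{47637394013}{124748}\right) \frac{23070754}{97} = - \frac{549515299237497901}{6050278}$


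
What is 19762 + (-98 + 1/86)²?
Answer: 217174081/7396 ≈ 29364.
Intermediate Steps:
19762 + (-98 + 1/86)² = 19762 + (-8427/86)² = 19762 + 71014329/7396 = 217174081/7396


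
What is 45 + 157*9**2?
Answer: 12762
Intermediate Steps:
45 + 157*9**2 = 45 + 157*81 = 45 + 12717 = 12762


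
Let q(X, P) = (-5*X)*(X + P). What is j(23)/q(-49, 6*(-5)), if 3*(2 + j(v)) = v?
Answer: -17/58065 ≈ -0.00029278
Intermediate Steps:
j(v) = -2 + v/3
q(X, P) = -5*X*(P + X) (q(X, P) = (-5*X)*(P + X) = -5*X*(P + X))
j(23)/q(-49, 6*(-5)) = (-2 + (⅓)*23)/((-5*(-49)*(6*(-5) - 49))) = (-2 + 23/3)/((-5*(-49)*(-30 - 49))) = 17/(3*((-5*(-49)*(-79)))) = (17/3)/(-19355) = (17/3)*(-1/19355) = -17/58065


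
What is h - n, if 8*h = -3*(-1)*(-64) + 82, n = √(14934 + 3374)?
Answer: -55/4 - 2*√4577 ≈ -149.06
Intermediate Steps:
n = 2*√4577 (n = √18308 = 2*√4577 ≈ 135.31)
h = -55/4 (h = (-3*(-1)*(-64) + 82)/8 = (3*(-64) + 82)/8 = (-192 + 82)/8 = (⅛)*(-110) = -55/4 ≈ -13.750)
h - n = -55/4 - 2*√4577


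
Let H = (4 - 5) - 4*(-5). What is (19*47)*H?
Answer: 16967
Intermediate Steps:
H = 19 (H = -1 + 20 = 19)
(19*47)*H = (19*47)*19 = 893*19 = 16967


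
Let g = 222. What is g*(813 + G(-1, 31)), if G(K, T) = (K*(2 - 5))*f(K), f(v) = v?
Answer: 179820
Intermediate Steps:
G(K, T) = -3*K² (G(K, T) = (K*(2 - 5))*K = (K*(-3))*K = (-3*K)*K = -3*K²)
g*(813 + G(-1, 31)) = 222*(813 - 3*(-1)²) = 222*(813 - 3*1) = 222*(813 - 3) = 222*810 = 179820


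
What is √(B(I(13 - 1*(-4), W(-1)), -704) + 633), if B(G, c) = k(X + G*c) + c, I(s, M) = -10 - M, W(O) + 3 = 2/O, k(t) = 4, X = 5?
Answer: I*√67 ≈ 8.1853*I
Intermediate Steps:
W(O) = -3 + 2/O
B(G, c) = 4 + c
√(B(I(13 - 1*(-4), W(-1)), -704) + 633) = √((4 - 704) + 633) = √(-700 + 633) = √(-67) = I*√67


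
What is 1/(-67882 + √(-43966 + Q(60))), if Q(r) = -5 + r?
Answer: -67882/4608009835 - 3*I*√4879/4608009835 ≈ -1.4731e-5 - 4.5475e-8*I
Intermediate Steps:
1/(-67882 + √(-43966 + Q(60))) = 1/(-67882 + √(-43966 + (-5 + 60))) = 1/(-67882 + √(-43966 + 55)) = 1/(-67882 + √(-43911)) = 1/(-67882 + 3*I*√4879)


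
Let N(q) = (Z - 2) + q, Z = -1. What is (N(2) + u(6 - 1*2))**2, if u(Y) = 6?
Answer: 25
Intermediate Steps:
N(q) = -3 + q (N(q) = (-1 - 2) + q = -3 + q)
(N(2) + u(6 - 1*2))**2 = ((-3 + 2) + 6)**2 = (-1 + 6)**2 = 5**2 = 25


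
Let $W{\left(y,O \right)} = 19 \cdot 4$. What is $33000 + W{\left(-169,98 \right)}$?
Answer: $33076$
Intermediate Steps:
$W{\left(y,O \right)} = 76$
$33000 + W{\left(-169,98 \right)} = 33000 + 76 = 33076$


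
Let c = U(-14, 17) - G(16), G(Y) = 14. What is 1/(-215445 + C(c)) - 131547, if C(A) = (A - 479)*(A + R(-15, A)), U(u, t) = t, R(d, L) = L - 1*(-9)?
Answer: -29280388996/222585 ≈ -1.3155e+5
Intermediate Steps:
R(d, L) = 9 + L (R(d, L) = L + 9 = 9 + L)
c = 3 (c = 17 - 1*14 = 17 - 14 = 3)
C(A) = (-479 + A)*(9 + 2*A) (C(A) = (A - 479)*(A + (9 + A)) = (-479 + A)*(9 + 2*A))
1/(-215445 + C(c)) - 131547 = 1/(-215445 + (-4311 - 949*3 + 2*3²)) - 131547 = 1/(-215445 + (-4311 - 2847 + 2*9)) - 131547 = 1/(-215445 + (-4311 - 2847 + 18)) - 131547 = 1/(-215445 - 7140) - 131547 = 1/(-222585) - 131547 = -1/222585 - 131547 = -29280388996/222585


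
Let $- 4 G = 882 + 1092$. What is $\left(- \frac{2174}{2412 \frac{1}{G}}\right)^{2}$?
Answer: $\frac{127894210129}{646416} \approx 1.9785 \cdot 10^{5}$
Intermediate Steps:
$G = - \frac{987}{2}$ ($G = - \frac{882 + 1092}{4} = \left(- \frac{1}{4}\right) 1974 = - \frac{987}{2} \approx -493.5$)
$\left(- \frac{2174}{2412 \frac{1}{G}}\right)^{2} = \left(- \frac{2174}{2412 \frac{1}{- \frac{987}{2}}}\right)^{2} = \left(- \frac{2174}{2412 \left(- \frac{2}{987}\right)}\right)^{2} = \left(- \frac{2174}{- \frac{1608}{329}}\right)^{2} = \left(\left(-2174\right) \left(- \frac{329}{1608}\right)\right)^{2} = \left(\frac{357623}{804}\right)^{2} = \frac{127894210129}{646416}$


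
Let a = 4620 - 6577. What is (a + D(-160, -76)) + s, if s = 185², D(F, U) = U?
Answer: 32192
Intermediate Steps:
s = 34225
a = -1957
(a + D(-160, -76)) + s = (-1957 - 76) + 34225 = -2033 + 34225 = 32192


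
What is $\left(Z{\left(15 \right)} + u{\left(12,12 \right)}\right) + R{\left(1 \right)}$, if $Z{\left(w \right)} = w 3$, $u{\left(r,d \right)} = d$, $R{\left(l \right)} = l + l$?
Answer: $59$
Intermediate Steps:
$R{\left(l \right)} = 2 l$
$Z{\left(w \right)} = 3 w$
$\left(Z{\left(15 \right)} + u{\left(12,12 \right)}\right) + R{\left(1 \right)} = \left(3 \cdot 15 + 12\right) + 2 \cdot 1 = \left(45 + 12\right) + 2 = 57 + 2 = 59$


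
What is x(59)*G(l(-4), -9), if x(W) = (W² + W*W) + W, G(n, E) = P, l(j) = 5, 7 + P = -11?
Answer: -126378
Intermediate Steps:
P = -18 (P = -7 - 11 = -18)
G(n, E) = -18
x(W) = W + 2*W² (x(W) = (W² + W²) + W = 2*W² + W = W + 2*W²)
x(59)*G(l(-4), -9) = (59*(1 + 2*59))*(-18) = (59*(1 + 118))*(-18) = (59*119)*(-18) = 7021*(-18) = -126378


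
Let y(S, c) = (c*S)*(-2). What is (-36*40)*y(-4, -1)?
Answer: 11520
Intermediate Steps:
y(S, c) = -2*S*c (y(S, c) = (S*c)*(-2) = -2*S*c)
(-36*40)*y(-4, -1) = (-36*40)*(-2*(-4)*(-1)) = -1440*(-8) = 11520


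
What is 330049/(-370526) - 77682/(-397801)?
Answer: -102510621517/147395613326 ≈ -0.69548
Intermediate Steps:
330049/(-370526) - 77682/(-397801) = 330049*(-1/370526) - 77682*(-1/397801) = -330049/370526 + 77682/397801 = -102510621517/147395613326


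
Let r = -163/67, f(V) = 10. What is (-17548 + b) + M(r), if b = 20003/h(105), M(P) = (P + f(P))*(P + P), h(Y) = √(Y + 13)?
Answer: -78938254/4489 + 20003*√118/118 ≈ -15743.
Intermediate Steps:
h(Y) = √(13 + Y)
r = -163/67 (r = -163*1/67 = -163/67 ≈ -2.4328)
M(P) = 2*P*(10 + P) (M(P) = (P + 10)*(P + P) = (10 + P)*(2*P) = 2*P*(10 + P))
b = 20003*√118/118 (b = 20003/(√(13 + 105)) = 20003/(√118) = 20003*(√118/118) = 20003*√118/118 ≈ 1841.4)
(-17548 + b) + M(r) = (-17548 + 20003*√118/118) + 2*(-163/67)*(10 - 163/67) = (-17548 + 20003*√118/118) + 2*(-163/67)*(507/67) = (-17548 + 20003*√118/118) - 165282/4489 = -78938254/4489 + 20003*√118/118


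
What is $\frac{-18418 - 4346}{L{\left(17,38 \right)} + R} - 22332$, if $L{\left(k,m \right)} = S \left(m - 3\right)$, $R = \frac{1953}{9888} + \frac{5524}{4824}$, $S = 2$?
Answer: $- \frac{3211755542364}{141792601} \approx -22651.0$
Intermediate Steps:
$R = \frac{2668441}{1987488}$ ($R = 1953 \cdot \frac{1}{9888} + 5524 \cdot \frac{1}{4824} = \frac{651}{3296} + \frac{1381}{1206} = \frac{2668441}{1987488} \approx 1.3426$)
$L{\left(k,m \right)} = -6 + 2 m$ ($L{\left(k,m \right)} = 2 \left(m - 3\right) = 2 \left(-3 + m\right) = -6 + 2 m$)
$\frac{-18418 - 4346}{L{\left(17,38 \right)} + R} - 22332 = \frac{-18418 - 4346}{\left(-6 + 2 \cdot 38\right) + \frac{2668441}{1987488}} - 22332 = - \frac{22764}{\left(-6 + 76\right) + \frac{2668441}{1987488}} - 22332 = - \frac{22764}{70 + \frac{2668441}{1987488}} - 22332 = - \frac{22764}{\frac{141792601}{1987488}} - 22332 = \left(-22764\right) \frac{1987488}{141792601} - 22332 = - \frac{45243176832}{141792601} - 22332 = - \frac{3211755542364}{141792601}$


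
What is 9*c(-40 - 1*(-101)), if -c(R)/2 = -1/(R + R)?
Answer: 9/61 ≈ 0.14754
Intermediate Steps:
c(R) = 1/R (c(R) = -(-2)/(R + R) = -(-2)/(2*R) = -(-2)*1/(2*R) = -(-1)/R = 1/R)
9*c(-40 - 1*(-101)) = 9/(-40 - 1*(-101)) = 9/(-40 + 101) = 9/61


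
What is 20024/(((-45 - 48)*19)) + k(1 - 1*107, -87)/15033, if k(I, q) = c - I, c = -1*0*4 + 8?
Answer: -100273118/8854437 ≈ -11.325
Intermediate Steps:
c = 8 (c = 0*4 + 8 = 0 + 8 = 8)
k(I, q) = 8 - I
20024/(((-45 - 48)*19)) + k(1 - 1*107, -87)/15033 = 20024/(((-45 - 48)*19)) + (8 - (1 - 1*107))/15033 = 20024/((-93*19)) + (8 - (1 - 107))*(1/15033) = 20024/(-1767) + (8 - 1*(-106))*(1/15033) = 20024*(-1/1767) + (8 + 106)*(1/15033) = -20024/1767 + 114*(1/15033) = -20024/1767 + 38/5011 = -100273118/8854437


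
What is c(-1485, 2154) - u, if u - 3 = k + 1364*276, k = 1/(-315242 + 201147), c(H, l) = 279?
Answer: -42921169859/114095 ≈ -3.7619e+5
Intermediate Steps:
k = -1/114095 (k = 1/(-114095) = -1/114095 ≈ -8.7646e-6)
u = 42953002364/114095 (u = 3 + (-1/114095 + 1364*276) = 3 + (-1/114095 + 376464) = 3 + 42952660079/114095 = 42953002364/114095 ≈ 3.7647e+5)
c(-1485, 2154) - u = 279 - 1*42953002364/114095 = 279 - 42953002364/114095 = -42921169859/114095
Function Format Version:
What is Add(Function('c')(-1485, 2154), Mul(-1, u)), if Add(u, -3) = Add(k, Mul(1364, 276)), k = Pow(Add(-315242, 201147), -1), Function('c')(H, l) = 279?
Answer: Rational(-42921169859, 114095) ≈ -3.7619e+5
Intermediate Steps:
k = Rational(-1, 114095) (k = Pow(-114095, -1) = Rational(-1, 114095) ≈ -8.7646e-6)
u = Rational(42953002364, 114095) (u = Add(3, Add(Rational(-1, 114095), Mul(1364, 276))) = Add(3, Add(Rational(-1, 114095), 376464)) = Add(3, Rational(42952660079, 114095)) = Rational(42953002364, 114095) ≈ 3.7647e+5)
Add(Function('c')(-1485, 2154), Mul(-1, u)) = Add(279, Mul(-1, Rational(42953002364, 114095))) = Add(279, Rational(-42953002364, 114095)) = Rational(-42921169859, 114095)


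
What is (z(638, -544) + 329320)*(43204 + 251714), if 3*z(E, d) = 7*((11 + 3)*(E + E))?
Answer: 109415364448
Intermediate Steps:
z(E, d) = 196*E/3 (z(E, d) = (7*((11 + 3)*(E + E)))/3 = (7*(14*(2*E)))/3 = (7*(28*E))/3 = (196*E)/3 = 196*E/3)
(z(638, -544) + 329320)*(43204 + 251714) = ((196/3)*638 + 329320)*(43204 + 251714) = (125048/3 + 329320)*294918 = (1113008/3)*294918 = 109415364448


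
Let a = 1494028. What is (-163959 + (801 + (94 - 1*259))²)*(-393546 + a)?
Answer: 264706638834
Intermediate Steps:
(-163959 + (801 + (94 - 1*259))²)*(-393546 + a) = (-163959 + (801 + (94 - 1*259))²)*(-393546 + 1494028) = (-163959 + (801 + (94 - 259))²)*1100482 = (-163959 + (801 - 165)²)*1100482 = (-163959 + 636²)*1100482 = (-163959 + 404496)*1100482 = 240537*1100482 = 264706638834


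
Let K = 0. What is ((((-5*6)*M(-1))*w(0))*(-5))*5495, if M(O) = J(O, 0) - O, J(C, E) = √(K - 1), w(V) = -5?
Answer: -4121250 - 4121250*I ≈ -4.1212e+6 - 4.1212e+6*I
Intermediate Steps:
J(C, E) = I (J(C, E) = √(0 - 1) = √(-1) = I)
M(O) = I - O
((((-5*6)*M(-1))*w(0))*(-5))*5495 = ((((-5*6)*(I - 1*(-1)))*(-5))*(-5))*5495 = ((-30*(I + 1)*(-5))*(-5))*5495 = ((-30*(1 + I)*(-5))*(-5))*5495 = (((-30 - 30*I)*(-5))*(-5))*5495 = ((150 + 150*I)*(-5))*5495 = (-750 - 750*I)*5495 = -4121250 - 4121250*I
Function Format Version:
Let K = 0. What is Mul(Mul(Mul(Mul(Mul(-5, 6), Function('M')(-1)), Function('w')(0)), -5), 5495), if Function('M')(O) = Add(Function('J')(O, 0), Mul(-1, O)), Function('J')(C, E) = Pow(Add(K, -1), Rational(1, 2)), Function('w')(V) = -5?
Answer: Add(-4121250, Mul(-4121250, I)) ≈ Add(-4.1212e+6, Mul(-4.1212e+6, I))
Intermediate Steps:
Function('J')(C, E) = I (Function('J')(C, E) = Pow(Add(0, -1), Rational(1, 2)) = Pow(-1, Rational(1, 2)) = I)
Function('M')(O) = Add(I, Mul(-1, O))
Mul(Mul(Mul(Mul(Mul(-5, 6), Function('M')(-1)), Function('w')(0)), -5), 5495) = Mul(Mul(Mul(Mul(Mul(-5, 6), Add(I, Mul(-1, -1))), -5), -5), 5495) = Mul(Mul(Mul(Mul(-30, Add(I, 1)), -5), -5), 5495) = Mul(Mul(Mul(Mul(-30, Add(1, I)), -5), -5), 5495) = Mul(Mul(Mul(Add(-30, Mul(-30, I)), -5), -5), 5495) = Mul(Mul(Add(150, Mul(150, I)), -5), 5495) = Mul(Add(-750, Mul(-750, I)), 5495) = Add(-4121250, Mul(-4121250, I))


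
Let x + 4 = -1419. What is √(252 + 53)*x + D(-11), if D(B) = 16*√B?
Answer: -1423*√305 + 16*I*√11 ≈ -24852.0 + 53.066*I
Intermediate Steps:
x = -1423 (x = -4 - 1419 = -1423)
√(252 + 53)*x + D(-11) = √(252 + 53)*(-1423) + 16*√(-11) = √305*(-1423) + 16*(I*√11) = -1423*√305 + 16*I*√11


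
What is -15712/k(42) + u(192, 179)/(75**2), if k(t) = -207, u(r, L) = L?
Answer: 9824117/129375 ≈ 75.935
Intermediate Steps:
-15712/k(42) + u(192, 179)/(75**2) = -15712/(-207) + 179/(75**2) = -15712*(-1/207) + 179/5625 = 15712/207 + 179*(1/5625) = 15712/207 + 179/5625 = 9824117/129375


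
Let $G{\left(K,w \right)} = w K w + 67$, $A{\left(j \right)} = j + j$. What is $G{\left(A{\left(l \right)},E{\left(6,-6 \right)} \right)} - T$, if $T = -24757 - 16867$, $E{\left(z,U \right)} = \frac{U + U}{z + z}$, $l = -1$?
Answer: $41689$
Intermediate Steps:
$A{\left(j \right)} = 2 j$
$E{\left(z,U \right)} = \frac{U}{z}$ ($E{\left(z,U \right)} = \frac{2 U}{2 z} = 2 U \frac{1}{2 z} = \frac{U}{z}$)
$T = -41624$
$G{\left(K,w \right)} = 67 + K w^{2}$ ($G{\left(K,w \right)} = K w w + 67 = K w^{2} + 67 = 67 + K w^{2}$)
$G{\left(A{\left(l \right)},E{\left(6,-6 \right)} \right)} - T = \left(67 + 2 \left(-1\right) \left(- \frac{6}{6}\right)^{2}\right) - -41624 = \left(67 - 2 \left(\left(-6\right) \frac{1}{6}\right)^{2}\right) + 41624 = \left(67 - 2 \left(-1\right)^{2}\right) + 41624 = \left(67 - 2\right) + 41624 = 65 + 41624 = 41689$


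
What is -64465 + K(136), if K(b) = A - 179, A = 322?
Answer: -64322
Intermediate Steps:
K(b) = 143 (K(b) = 322 - 179 = 143)
-64465 + K(136) = -64465 + 143 = -64322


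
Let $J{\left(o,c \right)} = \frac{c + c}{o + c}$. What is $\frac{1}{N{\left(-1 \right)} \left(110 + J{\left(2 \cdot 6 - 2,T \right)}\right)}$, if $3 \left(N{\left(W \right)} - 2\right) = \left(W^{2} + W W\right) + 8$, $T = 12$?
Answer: $\frac{33}{19552} \approx 0.0016878$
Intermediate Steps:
$J{\left(o,c \right)} = \frac{2 c}{c + o}$
$N{\left(W \right)} = \frac{14}{3} + \frac{2 W^{2}}{3}$ ($N{\left(W \right)} = 2 + \frac{\left(W^{2} + W W\right) + 8}{3} = 2 + \frac{\left(W^{2} + W^{2}\right) + 8}{3} = 2 + \frac{2 W^{2} + 8}{3} = 2 + \frac{8 + 2 W^{2}}{3} = 2 + \left(\frac{8}{3} + \frac{2 W^{2}}{3}\right) = \frac{14}{3} + \frac{2 W^{2}}{3}$)
$\frac{1}{N{\left(-1 \right)} \left(110 + J{\left(2 \cdot 6 - 2,T \right)}\right)} = \frac{1}{\left(\frac{14}{3} + \frac{2 \left(-1\right)^{2}}{3}\right) \left(110 + 2 \cdot 12 \frac{1}{12 + \left(2 \cdot 6 - 2\right)}\right)} = \frac{1}{\left(\frac{14}{3} + \frac{2}{3} \cdot 1\right) \left(110 + 2 \cdot 12 \frac{1}{12 + \left(12 - 2\right)}\right)} = \frac{1}{\left(\frac{14}{3} + \frac{2}{3}\right) \left(110 + 2 \cdot 12 \frac{1}{12 + 10}\right)} = \frac{1}{\frac{16}{3} \left(110 + 2 \cdot 12 \cdot \frac{1}{22}\right)} = \frac{1}{\frac{16}{3} \left(110 + \frac{12}{11}\right)} = \frac{1}{\frac{16}{3} \cdot \frac{1222}{11}} = \frac{1}{\frac{19552}{33}} = \frac{33}{19552}$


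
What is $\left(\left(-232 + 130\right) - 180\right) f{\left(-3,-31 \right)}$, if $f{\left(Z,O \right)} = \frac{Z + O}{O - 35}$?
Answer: $- \frac{1598}{11} \approx -145.27$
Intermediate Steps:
$f{\left(Z,O \right)} = \frac{O + Z}{-35 + O}$
$\left(\left(-232 + 130\right) - 180\right) f{\left(-3,-31 \right)} = \left(\left(-232 + 130\right) - 180\right) \frac{-31 - 3}{-35 - 31} = \left(-102 - 180\right) \frac{1}{-66} \left(-34\right) = - 282 \left(\left(- \frac{1}{66}\right) \left(-34\right)\right) = \left(-282\right) \frac{17}{33} = - \frac{1598}{11}$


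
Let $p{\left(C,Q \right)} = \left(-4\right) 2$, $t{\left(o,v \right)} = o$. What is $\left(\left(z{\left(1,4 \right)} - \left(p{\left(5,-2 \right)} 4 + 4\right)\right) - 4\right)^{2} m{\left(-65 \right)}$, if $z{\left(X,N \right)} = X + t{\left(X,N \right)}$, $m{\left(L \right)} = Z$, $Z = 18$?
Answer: $12168$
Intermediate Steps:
$m{\left(L \right)} = 18$
$p{\left(C,Q \right)} = -8$
$z{\left(X,N \right)} = 2 X$ ($z{\left(X,N \right)} = X + X = 2 X$)
$\left(\left(z{\left(1,4 \right)} - \left(p{\left(5,-2 \right)} 4 + 4\right)\right) - 4\right)^{2} m{\left(-65 \right)} = \left(\left(2 \cdot 1 - \left(\left(-8\right) 4 + 4\right)\right) - 4\right)^{2} \cdot 18 = \left(\left(2 - \left(-32 + 4\right)\right) - 4\right)^{2} \cdot 18 = \left(\left(2 - -28\right) - 4\right)^{2} \cdot 18 = \left(\left(2 + 28\right) - 4\right)^{2} \cdot 18 = \left(30 - 4\right)^{2} \cdot 18 = 26^{2} \cdot 18 = 676 \cdot 18 = 12168$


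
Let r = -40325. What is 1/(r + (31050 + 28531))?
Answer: 1/19256 ≈ 5.1932e-5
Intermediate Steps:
1/(r + (31050 + 28531)) = 1/(-40325 + (31050 + 28531)) = 1/(-40325 + 59581) = 1/19256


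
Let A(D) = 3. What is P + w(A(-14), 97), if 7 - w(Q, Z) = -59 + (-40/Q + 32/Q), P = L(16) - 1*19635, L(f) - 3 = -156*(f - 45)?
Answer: -45118/3 ≈ -15039.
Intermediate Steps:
L(f) = 7023 - 156*f (L(f) = 3 - 156*(f - 45) = 3 - 156*(-45 + f) = 3 + (7020 - 156*f) = 7023 - 156*f)
P = -15108 (P = (7023 - 156*16) - 1*19635 = (7023 - 2496) - 19635 = 4527 - 19635 = -15108)
w(Q, Z) = 66 + 8/Q (w(Q, Z) = 7 - (-59 + (-40/Q + 32/Q)) = 7 - (-59 - 8/Q) = 7 + (59 + 8/Q) = 66 + 8/Q)
P + w(A(-14), 97) = -15108 + (66 + 8/3) = -15108 + 206/3 = -45118/3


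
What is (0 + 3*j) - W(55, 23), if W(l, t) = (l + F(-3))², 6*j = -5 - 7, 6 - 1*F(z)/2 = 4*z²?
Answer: -31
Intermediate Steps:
F(z) = 12 - 8*z²
j = -2 (j = (-5 - 7)/6 = (⅙)*(-12) = -2)
W(l, t) = (-60 + l)² (W(l, t) = (l + (12 - 8*(-3)²))² = (l + (12 - 8*9))² = (l + (12 - 72))² = (l - 60)² = (-60 + l)²)
(0 + 3*j) - W(55, 23) = (0 + 3*(-2)) - (-60 + 55)² = (0 - 6) - 1*(-5)² = -6 - 1*25 = -6 - 25 = -31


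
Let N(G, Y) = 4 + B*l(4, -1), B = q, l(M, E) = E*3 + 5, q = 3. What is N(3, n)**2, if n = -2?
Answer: 100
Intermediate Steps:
l(M, E) = 5 + 3*E (l(M, E) = 3*E + 5 = 5 + 3*E)
B = 3
N(G, Y) = 10 (N(G, Y) = 4 + 3*(5 + 3*(-1)) = 4 + 3*(5 - 3) = 4 + 3*2 = 4 + 6 = 10)
N(3, n)**2 = 10**2 = 100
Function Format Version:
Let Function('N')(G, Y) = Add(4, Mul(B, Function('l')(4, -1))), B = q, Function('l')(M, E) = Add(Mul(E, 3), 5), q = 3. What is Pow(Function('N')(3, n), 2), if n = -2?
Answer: 100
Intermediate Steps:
Function('l')(M, E) = Add(5, Mul(3, E)) (Function('l')(M, E) = Add(Mul(3, E), 5) = Add(5, Mul(3, E)))
B = 3
Function('N')(G, Y) = 10 (Function('N')(G, Y) = Add(4, Mul(3, Add(5, Mul(3, -1)))) = Add(4, Mul(3, Add(5, -3))) = Add(4, Mul(3, 2)) = Add(4, 6) = 10)
Pow(Function('N')(3, n), 2) = Pow(10, 2) = 100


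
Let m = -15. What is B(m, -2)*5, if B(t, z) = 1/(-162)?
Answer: -5/162 ≈ -0.030864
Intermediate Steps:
B(t, z) = -1/162
B(m, -2)*5 = -1/162*5 = -5/162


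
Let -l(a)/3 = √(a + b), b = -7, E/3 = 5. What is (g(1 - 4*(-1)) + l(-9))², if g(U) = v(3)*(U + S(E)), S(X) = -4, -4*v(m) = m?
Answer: -2295/16 + 18*I ≈ -143.44 + 18.0*I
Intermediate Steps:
E = 15 (E = 3*5 = 15)
v(m) = -m/4
l(a) = -3*√(-7 + a) (l(a) = -3*√(a - 7) = -3*√(-7 + a))
g(U) = 3 - 3*U/4 (g(U) = (-¼*3)*(U - 4) = -3*(-4 + U)/4 = 3 - 3*U/4)
(g(1 - 4*(-1)) + l(-9))² = ((3 - 3*(1 - 4*(-1))/4) - 3*√(-7 - 9))² = ((3 - 3*(1 + 4)/4) - 12*I)² = ((3 - ¾*5) - 12*I)² = ((3 - 15/4) - 12*I)² = (-¾ - 12*I)²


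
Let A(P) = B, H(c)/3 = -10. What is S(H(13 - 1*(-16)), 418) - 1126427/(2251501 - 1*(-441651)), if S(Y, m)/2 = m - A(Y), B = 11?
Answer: 2191099301/2693152 ≈ 813.58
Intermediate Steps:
H(c) = -30 (H(c) = 3*(-10) = -30)
A(P) = 11
S(Y, m) = -22 + 2*m (S(Y, m) = 2*(m - 1*11) = 2*(m - 11) = 2*(-11 + m) = -22 + 2*m)
S(H(13 - 1*(-16)), 418) - 1126427/(2251501 - 1*(-441651)) = (-22 + 2*418) - 1126427/(2251501 - 1*(-441651)) = (-22 + 836) - 1126427/(2251501 + 441651) = 814 - 1126427/2693152 = 2191099301/2693152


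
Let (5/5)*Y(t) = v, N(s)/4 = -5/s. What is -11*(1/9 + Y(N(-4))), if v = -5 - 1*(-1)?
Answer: 385/9 ≈ 42.778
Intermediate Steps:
v = -4 (v = -5 + 1 = -4)
N(s) = -20/s (N(s) = 4*(-5/s) = -20/s)
Y(t) = -4
-11*(1/9 + Y(N(-4))) = -11*(1/9 - 4) = -11*(⅑ - 4) = -11*(-35/9) = 385/9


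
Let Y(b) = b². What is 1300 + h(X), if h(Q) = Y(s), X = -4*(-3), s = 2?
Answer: 1304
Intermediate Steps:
X = 12
h(Q) = 4 (h(Q) = 2² = 4)
1300 + h(X) = 1300 + 4 = 1304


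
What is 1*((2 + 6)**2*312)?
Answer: 19968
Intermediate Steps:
1*((2 + 6)**2*312) = 1*(8**2*312) = 1*(64*312) = 1*19968 = 19968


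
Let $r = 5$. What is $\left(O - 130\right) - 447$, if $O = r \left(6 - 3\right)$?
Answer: $-562$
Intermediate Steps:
$O = 15$ ($O = 5 \left(6 - 3\right) = 5 \cdot 3 = 15$)
$\left(O - 130\right) - 447 = \left(15 - 130\right) - 447 = -115 - 447 = -562$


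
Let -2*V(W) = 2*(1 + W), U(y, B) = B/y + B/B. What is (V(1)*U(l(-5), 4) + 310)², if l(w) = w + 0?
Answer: 2396304/25 ≈ 95852.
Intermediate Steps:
l(w) = w
U(y, B) = 1 + B/y (U(y, B) = B/y + 1 = 1 + B/y)
V(W) = -1 - W (V(W) = -(1 + W) = -(2 + 2*W)/2 = -1 - W)
(V(1)*U(l(-5), 4) + 310)² = ((-1 - 1*1)*((4 - 5)/(-5)) + 310)² = ((-1 - 1)*(-⅕*(-1)) + 310)² = (-2*⅕ + 310)² = (-⅖ + 310)² = (1548/5)² = 2396304/25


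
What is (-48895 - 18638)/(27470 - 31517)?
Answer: 22511/1349 ≈ 16.687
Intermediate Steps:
(-48895 - 18638)/(27470 - 31517) = -67533/(-4047) = -67533*(-1/4047) = 22511/1349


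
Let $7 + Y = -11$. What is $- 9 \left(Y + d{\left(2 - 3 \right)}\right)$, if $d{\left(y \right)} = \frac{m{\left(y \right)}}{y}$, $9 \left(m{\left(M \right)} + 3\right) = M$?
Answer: $134$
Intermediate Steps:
$m{\left(M \right)} = -3 + \frac{M}{9}$
$Y = -18$ ($Y = -7 - 11 = -18$)
$d{\left(y \right)} = \frac{-3 + \frac{y}{9}}{y}$
$- 9 \left(Y + d{\left(2 - 3 \right)}\right) = - 9 \left(-18 + \frac{-27 + \left(2 - 3\right)}{9 \left(2 - 3\right)}\right) = - 9 \left(-18 + \frac{-27 - 1}{9 \left(-1\right)}\right) = - 9 \left(-18 + \frac{1}{9} \left(-1\right) \left(-28\right)\right) = - 9 \left(-18 + \frac{28}{9}\right) = \left(-9\right) \left(- \frac{134}{9}\right) = 134$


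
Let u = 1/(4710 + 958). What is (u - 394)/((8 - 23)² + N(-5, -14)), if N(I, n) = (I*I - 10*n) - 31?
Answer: -2233191/2034812 ≈ -1.0975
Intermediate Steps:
N(I, n) = -31 + I² - 10*n (N(I, n) = (I² - 10*n) - 31 = -31 + I² - 10*n)
u = 1/5668 ≈ 0.00017643
(u - 394)/((8 - 23)² + N(-5, -14)) = (1/5668 - 394)/((8 - 23)² + (-31 + (-5)² - 10*(-14))) = -2233191/(5668*((-15)² + (-31 + 25 + 140))) = -2233191/(5668*(225 + 134)) = -2233191/5668/359 = -2233191/5668*1/359 = -2233191/2034812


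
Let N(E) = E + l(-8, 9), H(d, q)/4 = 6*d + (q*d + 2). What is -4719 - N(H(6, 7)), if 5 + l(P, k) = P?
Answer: -5026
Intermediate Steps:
H(d, q) = 8 + 24*d + 4*d*q (H(d, q) = 4*(6*d + (q*d + 2)) = 4*(6*d + (d*q + 2)) = 4*(6*d + (2 + d*q)) = 4*(2 + 6*d + d*q) = 8 + 24*d + 4*d*q)
l(P, k) = -5 + P
N(E) = -13 + E (N(E) = E + (-5 - 8) = E - 13 = -13 + E)
-4719 - N(H(6, 7)) = -4719 - (-13 + (8 + 24*6 + 4*6*7)) = -4719 - (-13 + (8 + 144 + 168)) = -4719 - (-13 + 320) = -4719 - 1*307 = -4719 - 307 = -5026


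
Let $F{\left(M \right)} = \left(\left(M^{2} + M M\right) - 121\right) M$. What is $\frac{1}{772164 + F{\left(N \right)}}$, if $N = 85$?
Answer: $\frac{1}{1990129} \approx 5.0248 \cdot 10^{-7}$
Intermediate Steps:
$F{\left(M \right)} = M \left(-121 + 2 M^{2}\right)$ ($F{\left(M \right)} = \left(\left(M^{2} + M^{2}\right) - 121\right) M = \left(2 M^{2} - 121\right) M = \left(-121 + 2 M^{2}\right) M = M \left(-121 + 2 M^{2}\right)$)
$\frac{1}{772164 + F{\left(N \right)}} = \frac{1}{772164 + 85 \left(-121 + 2 \cdot 85^{2}\right)} = \frac{1}{772164 + 85 \left(-121 + 2 \cdot 7225\right)} = \frac{1}{772164 + 85 \left(-121 + 14450\right)} = \frac{1}{772164 + 85 \cdot 14329} = \frac{1}{772164 + 1217965} = \frac{1}{1990129}$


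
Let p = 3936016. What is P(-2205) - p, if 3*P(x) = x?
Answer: -3936751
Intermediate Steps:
P(x) = x/3
P(-2205) - p = (⅓)*(-2205) - 1*3936016 = -735 - 3936016 = -3936751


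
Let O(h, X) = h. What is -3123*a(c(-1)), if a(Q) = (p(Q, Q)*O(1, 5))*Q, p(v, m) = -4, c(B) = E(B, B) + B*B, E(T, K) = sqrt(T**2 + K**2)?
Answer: 12492 + 12492*sqrt(2) ≈ 30158.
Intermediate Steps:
E(T, K) = sqrt(K**2 + T**2)
c(B) = B**2 + sqrt(2)*sqrt(B**2) (c(B) = sqrt(B**2 + B**2) + B*B = sqrt(2*B**2) + B**2 = sqrt(2)*sqrt(B**2) + B**2 = B**2 + sqrt(2)*sqrt(B**2))
a(Q) = -4*Q (a(Q) = (-4*1)*Q = -4*Q)
-3123*a(c(-1)) = -(-12492)*((-1)**2 + sqrt(2)*sqrt((-1)**2)) = -(-12492)*(1 + sqrt(2)*sqrt(1)) = -(-12492)*(1 + sqrt(2)*1) = -(-12492)*(1 + sqrt(2)) = -3123*(-4 - 4*sqrt(2)) = 12492 + 12492*sqrt(2)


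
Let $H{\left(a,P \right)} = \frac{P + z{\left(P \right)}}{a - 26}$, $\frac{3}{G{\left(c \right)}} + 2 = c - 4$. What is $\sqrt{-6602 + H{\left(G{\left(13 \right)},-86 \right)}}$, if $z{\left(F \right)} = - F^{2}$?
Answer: $\frac{2 i \sqrt{50539934}}{179} \approx 79.432 i$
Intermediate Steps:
$G{\left(c \right)} = \frac{3}{-6 + c}$ ($G{\left(c \right)} = \frac{3}{-2 + \left(c - 4\right)} = \frac{3}{-2 + \left(-4 + c\right)} = \frac{3}{-6 + c}$)
$H{\left(a,P \right)} = \frac{P - P^{2}}{-26 + a}$ ($H{\left(a,P \right)} = \frac{P - P^{2}}{a - 26} = \frac{P - P^{2}}{-26 + a}$)
$\sqrt{-6602 + H{\left(G{\left(13 \right)},-86 \right)}} = \sqrt{-6602 - \frac{86 \left(1 - -86\right)}{-26 + \frac{3}{-6 + 13}}} = \sqrt{-6602 - \frac{86 \left(1 + 86\right)}{-26 + \frac{3}{7}}} = \sqrt{-6602 - 86 \frac{1}{-26 + 3 \cdot \frac{1}{7}} \cdot 87} = \sqrt{-6602 - 86 \frac{1}{-26 + \frac{3}{7}} \cdot 87} = \sqrt{-6602 - 86 \frac{1}{- \frac{179}{7}} \cdot 87} = \sqrt{-6602 - \left(- \frac{602}{179}\right) 87} = \sqrt{-6602 + \frac{52374}{179}} = \sqrt{- \frac{1129384}{179}} = \frac{2 i \sqrt{50539934}}{179}$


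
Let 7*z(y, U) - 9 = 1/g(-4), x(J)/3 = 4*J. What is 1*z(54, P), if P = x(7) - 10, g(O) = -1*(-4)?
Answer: 37/28 ≈ 1.3214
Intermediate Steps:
g(O) = 4
x(J) = 12*J (x(J) = 3*(4*J) = 12*J)
P = 74 (P = 12*7 - 10 = 84 - 10 = 74)
z(y, U) = 37/28 (z(y, U) = 9/7 + (1/7)/4 = 9/7 + (1/7)*(1/4) = 9/7 + 1/28 = 37/28)
1*z(54, P) = 1*(37/28) = 37/28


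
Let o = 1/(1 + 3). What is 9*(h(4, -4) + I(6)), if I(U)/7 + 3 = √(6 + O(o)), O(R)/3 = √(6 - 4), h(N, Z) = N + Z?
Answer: -189 + 63*√(6 + 3*√2) ≈ 12.626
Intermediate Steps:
o = ¼ (o = 1/4 = ¼ ≈ 0.25000)
O(R) = 3*√2 (O(R) = 3*√(6 - 4) = 3*√2)
I(U) = -21 + 7*√(6 + 3*√2)
9*(h(4, -4) + I(6)) = 9*((4 - 4) + (-21 + 7*√(6 + 3*√2))) = 9*(0 + (-21 + 7*√(6 + 3*√2))) = 9*(-21 + 7*√(6 + 3*√2)) = -189 + 63*√(6 + 3*√2)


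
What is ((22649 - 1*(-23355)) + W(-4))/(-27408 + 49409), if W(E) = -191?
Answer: 45813/22001 ≈ 2.0823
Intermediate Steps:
((22649 - 1*(-23355)) + W(-4))/(-27408 + 49409) = ((22649 - 1*(-23355)) - 191)/(-27408 + 49409) = ((22649 + 23355) - 191)/22001 = (46004 - 191)*(1/22001) = 45813*(1/22001) = 45813/22001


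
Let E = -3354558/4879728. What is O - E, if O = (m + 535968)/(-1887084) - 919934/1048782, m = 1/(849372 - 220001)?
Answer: -952172295943236169997/2010004423060520042856 ≈ -0.47372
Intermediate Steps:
m = 1/629371 ≈ 1.5889e-6
E = -559093/813288 (E = -3354558*1/4879728 = -559093/813288 ≈ -0.68745)
O = -241060245814295009/207602192012034708 (O = (1/629371 + 535968)/(-1887084) - 919934/1048782 = (337322716129/629371)*(-1/1887084) - 919934*1/1048782 = -337322716129/1187675944164 - 459967/524391 = -241060245814295009/207602192012034708 ≈ -1.1612)
O - E = -241060245814295009/207602192012034708 - 1*(-559093/813288) = -241060245814295009/207602192012034708 + 559093/813288 = -952172295943236169997/2010004423060520042856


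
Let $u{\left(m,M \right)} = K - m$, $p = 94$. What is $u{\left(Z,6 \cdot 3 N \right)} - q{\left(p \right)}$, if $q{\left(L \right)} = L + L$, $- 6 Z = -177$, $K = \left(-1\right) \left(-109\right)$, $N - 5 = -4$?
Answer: $- \frac{217}{2} \approx -108.5$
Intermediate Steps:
$N = 1$ ($N = 5 - 4 = 1$)
$K = 109$
$Z = \frac{59}{2}$ ($Z = \left(- \frac{1}{6}\right) \left(-177\right) = \frac{59}{2} \approx 29.5$)
$q{\left(L \right)} = 2 L$
$u{\left(m,M \right)} = 109 - m$
$u{\left(Z,6 \cdot 3 N \right)} - q{\left(p \right)} = \left(109 - \frac{59}{2}\right) - 2 \cdot 94 = \left(109 - \frac{59}{2}\right) - 188 = \frac{159}{2} - 188 = - \frac{217}{2}$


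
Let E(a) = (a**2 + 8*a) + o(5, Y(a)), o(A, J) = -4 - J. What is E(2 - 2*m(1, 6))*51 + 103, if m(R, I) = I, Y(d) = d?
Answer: 1429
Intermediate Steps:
E(a) = -4 + a**2 + 7*a (E(a) = (a**2 + 8*a) + (-4 - a) = -4 + a**2 + 7*a)
E(2 - 2*m(1, 6))*51 + 103 = (-4 + (2 - 2*6)**2 + 7*(2 - 2*6))*51 + 103 = (-4 + (2 - 12)**2 + 7*(2 - 12))*51 + 103 = (-4 + (-10)**2 + 7*(-10))*51 + 103 = (-4 + 100 - 70)*51 + 103 = 26*51 + 103 = 1326 + 103 = 1429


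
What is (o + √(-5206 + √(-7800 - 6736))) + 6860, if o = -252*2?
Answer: 6356 + √(-5206 + 2*I*√3634) ≈ 6356.8 + 72.157*I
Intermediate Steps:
o = -504
(o + √(-5206 + √(-7800 - 6736))) + 6860 = (-504 + √(-5206 + √(-7800 - 6736))) + 6860 = (-504 + √(-5206 + √(-14536))) + 6860 = (-504 + √(-5206 + 2*I*√3634)) + 6860 = 6356 + √(-5206 + 2*I*√3634)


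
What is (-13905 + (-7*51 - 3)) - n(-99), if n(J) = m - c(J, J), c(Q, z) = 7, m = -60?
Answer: -14198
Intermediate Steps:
n(J) = -67 (n(J) = -60 - 1*7 = -60 - 7 = -67)
(-13905 + (-7*51 - 3)) - n(-99) = (-13905 + (-7*51 - 3)) - 1*(-67) = (-13905 + (-357 - 3)) + 67 = (-13905 - 360) + 67 = -14265 + 67 = -14198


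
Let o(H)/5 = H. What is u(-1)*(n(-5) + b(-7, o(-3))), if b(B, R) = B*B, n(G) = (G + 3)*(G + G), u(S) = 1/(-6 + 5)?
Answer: -69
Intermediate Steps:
o(H) = 5*H
u(S) = -1 (u(S) = 1/(-1) = -1)
n(G) = 2*G*(3 + G) (n(G) = (3 + G)*(2*G) = 2*G*(3 + G))
b(B, R) = B²
u(-1)*(n(-5) + b(-7, o(-3))) = -(2*(-5)*(3 - 5) + (-7)²) = -(2*(-5)*(-2) + 49) = -(20 + 49) = -1*69 = -69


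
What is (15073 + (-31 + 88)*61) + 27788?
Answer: 46338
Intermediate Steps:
(15073 + (-31 + 88)*61) + 27788 = (15073 + 57*61) + 27788 = (15073 + 3477) + 27788 = 18550 + 27788 = 46338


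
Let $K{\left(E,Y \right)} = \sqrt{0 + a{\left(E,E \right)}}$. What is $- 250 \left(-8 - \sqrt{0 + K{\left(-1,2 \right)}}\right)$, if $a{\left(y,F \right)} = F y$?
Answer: $2250$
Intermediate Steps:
$K{\left(E,Y \right)} = \sqrt{E^{2}}$ ($K{\left(E,Y \right)} = \sqrt{0 + E E} = \sqrt{0 + E^{2}} = \sqrt{E^{2}}$)
$- 250 \left(-8 - \sqrt{0 + K{\left(-1,2 \right)}}\right) = - 250 \left(-8 - \sqrt{0 + \sqrt{\left(-1\right)^{2}}}\right) = - 250 \left(-8 - \sqrt{0 + \sqrt{1}}\right) = - 250 \left(-8 - \sqrt{0 + 1}\right) = - 250 \left(-8 - \sqrt{1}\right) = - 250 \left(-8 - 1\right) = \left(-250\right) \left(-9\right) = 2250$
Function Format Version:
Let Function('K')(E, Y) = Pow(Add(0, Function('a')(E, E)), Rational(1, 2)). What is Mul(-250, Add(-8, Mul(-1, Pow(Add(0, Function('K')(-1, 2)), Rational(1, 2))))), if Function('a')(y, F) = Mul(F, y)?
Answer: 2250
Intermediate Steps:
Function('K')(E, Y) = Pow(Pow(E, 2), Rational(1, 2)) (Function('K')(E, Y) = Pow(Add(0, Mul(E, E)), Rational(1, 2)) = Pow(Add(0, Pow(E, 2)), Rational(1, 2)) = Pow(Pow(E, 2), Rational(1, 2)))
Mul(-250, Add(-8, Mul(-1, Pow(Add(0, Function('K')(-1, 2)), Rational(1, 2))))) = Mul(-250, Add(-8, Mul(-1, Pow(Add(0, Pow(Pow(-1, 2), Rational(1, 2))), Rational(1, 2))))) = Mul(-250, Add(-8, Mul(-1, Pow(Add(0, Pow(1, Rational(1, 2))), Rational(1, 2))))) = Mul(-250, Add(-8, Mul(-1, Pow(Add(0, 1), Rational(1, 2))))) = Mul(-250, Add(-8, Mul(-1, Pow(1, Rational(1, 2))))) = Mul(-250, Add(-8, Mul(-1, 1))) = Mul(-250, Add(-8, -1)) = Mul(-250, -9) = 2250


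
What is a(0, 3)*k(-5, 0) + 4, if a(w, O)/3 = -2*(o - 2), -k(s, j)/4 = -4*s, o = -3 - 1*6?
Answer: -5276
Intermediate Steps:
o = -9 (o = -3 - 6 = -9)
k(s, j) = 16*s (k(s, j) = -(-16)*s = 16*s)
a(w, O) = 66 (a(w, O) = 3*(-2*(-9 - 2)) = 3*(-2*(-11)) = 3*22 = 66)
a(0, 3)*k(-5, 0) + 4 = 66*(16*(-5)) + 4 = 66*(-80) + 4 = -5280 + 4 = -5276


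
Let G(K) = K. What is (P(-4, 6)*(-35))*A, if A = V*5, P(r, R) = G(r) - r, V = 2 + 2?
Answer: 0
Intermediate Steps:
V = 4
P(r, R) = 0 (P(r, R) = r - r = 0)
A = 20 (A = 4*5 = 20)
(P(-4, 6)*(-35))*A = (0*(-35))*20 = 0*20 = 0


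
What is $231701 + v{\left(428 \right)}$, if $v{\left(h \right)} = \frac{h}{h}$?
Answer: $231702$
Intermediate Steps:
$v{\left(h \right)} = 1$
$231701 + v{\left(428 \right)} = 231701 + 1 = 231702$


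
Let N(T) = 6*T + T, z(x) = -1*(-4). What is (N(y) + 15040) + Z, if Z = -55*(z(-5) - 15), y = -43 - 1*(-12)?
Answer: 15428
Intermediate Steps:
z(x) = 4
y = -31 (y = -43 + 12 = -31)
Z = 605 (Z = -55*(4 - 15) = -55*(-11) = 605)
N(T) = 7*T
(N(y) + 15040) + Z = (7*(-31) + 15040) + 605 = (-217 + 15040) + 605 = 14823 + 605 = 15428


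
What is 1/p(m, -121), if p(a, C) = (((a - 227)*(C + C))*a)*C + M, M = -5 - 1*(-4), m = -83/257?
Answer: 66049/141989113283 ≈ 4.6517e-7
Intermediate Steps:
m = -83/257 (m = -83*1/257 = -83/257 ≈ -0.32296)
M = -1 (M = -5 + 4 = -1)
p(a, C) = -1 + 2*a*C**2*(-227 + a) (p(a, C) = (((a - 227)*(C + C))*a)*C - 1 = (((-227 + a)*(2*C))*a)*C - 1 = ((2*C*(-227 + a))*a)*C - 1 = (2*C*a*(-227 + a))*C - 1 = 2*a*C**2*(-227 + a) - 1 = -1 + 2*a*C**2*(-227 + a))
1/p(m, -121) = 1/(-1 - 454*(-83/257)*(-121)**2 + 2*(-121)**2*(-83/257)**2) = 1/(-1 - 454*(-83/257)*14641 + 2*14641*(6889/66049)) = 1/(-1 + 551702162/257 + 201723698/66049) = 1/(141989113283/66049) = 66049/141989113283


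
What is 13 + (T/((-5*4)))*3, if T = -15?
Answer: 61/4 ≈ 15.250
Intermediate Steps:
13 + (T/((-5*4)))*3 = 13 - 15/((-5*4))*3 = 13 - 15/(-20)*3 = 13 - 15*(-1/20)*3 = 13 + (¾)*3 = 13 + 9/4 = 61/4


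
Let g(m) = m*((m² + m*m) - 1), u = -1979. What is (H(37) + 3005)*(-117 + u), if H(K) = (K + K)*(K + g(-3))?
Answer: -4127024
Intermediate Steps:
g(m) = m*(-1 + 2*m²) (g(m) = m*((m² + m²) - 1) = m*(2*m² - 1) = m*(-1 + 2*m²))
H(K) = 2*K*(-51 + K) (H(K) = (K + K)*(K + (-1*(-3) + 2*(-3)³)) = (2*K)*(K + (3 + 2*(-27))) = (2*K)*(K + (3 - 54)) = (2*K)*(K - 51) = (2*K)*(-51 + K) = 2*K*(-51 + K))
(H(37) + 3005)*(-117 + u) = (2*37*(-51 + 37) + 3005)*(-117 - 1979) = (2*37*(-14) + 3005)*(-2096) = (-1036 + 3005)*(-2096) = 1969*(-2096) = -4127024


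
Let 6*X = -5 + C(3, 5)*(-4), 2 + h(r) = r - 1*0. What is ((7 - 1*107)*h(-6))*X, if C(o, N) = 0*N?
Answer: -2000/3 ≈ -666.67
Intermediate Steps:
C(o, N) = 0
h(r) = -2 + r (h(r) = -2 + (r - 1*0) = -2 + (r + 0) = -2 + r)
X = -⅚ (X = (-5 + 0*(-4))/6 = (-5 + 0)/6 = (⅙)*(-5) = -⅚ ≈ -0.83333)
((7 - 1*107)*h(-6))*X = ((7 - 1*107)*(-2 - 6))*(-⅚) = ((7 - 107)*(-8))*(-⅚) = -100*(-8)*(-⅚) = 800*(-⅚) = -2000/3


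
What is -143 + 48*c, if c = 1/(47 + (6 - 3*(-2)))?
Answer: -8389/59 ≈ -142.19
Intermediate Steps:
c = 1/59 (c = 1/(47 + (6 + 6)) = 1/(47 + 12) = 1/59 ≈ 0.016949)
-143 + 48*c = -143 + 48*(1/59) = -143 + 48/59 = -8389/59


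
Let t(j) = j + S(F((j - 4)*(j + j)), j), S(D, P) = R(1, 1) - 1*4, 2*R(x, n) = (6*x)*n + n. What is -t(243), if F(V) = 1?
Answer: -485/2 ≈ -242.50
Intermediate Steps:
R(x, n) = n/2 + 3*n*x (R(x, n) = ((6*x)*n + n)/2 = (6*n*x + n)/2 = (n + 6*n*x)/2 = n/2 + 3*n*x)
S(D, P) = -½ (S(D, P) = (½)*1*(1 + 6*1) - 1*4 = (½)*1*(1 + 6) - 4 = (½)*1*7 - 4 = 7/2 - 4 = -½)
t(j) = -½ + j (t(j) = j - ½ = -½ + j)
-t(243) = -(-½ + 243) = -1*485/2 = -485/2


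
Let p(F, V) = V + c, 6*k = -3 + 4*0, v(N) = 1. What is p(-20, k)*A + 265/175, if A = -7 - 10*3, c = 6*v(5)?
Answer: -14139/70 ≈ -201.99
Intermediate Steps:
k = -1/2 (k = (-3 + 4*0)/6 = (-3 + 0)/6 = (1/6)*(-3) = -1/2 ≈ -0.50000)
c = 6 (c = 6*1 = 6)
p(F, V) = 6 + V (p(F, V) = V + 6 = 6 + V)
A = -37 (A = -7 - 30 = -37)
p(-20, k)*A + 265/175 = (6 - 1/2)*(-37) + 265/175 = (11/2)*(-37) + 265*(1/175) = -407/2 + 53/35 = -14139/70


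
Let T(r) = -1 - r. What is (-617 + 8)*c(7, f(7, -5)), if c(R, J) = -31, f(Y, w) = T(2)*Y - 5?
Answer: 18879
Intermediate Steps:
f(Y, w) = -5 - 3*Y (f(Y, w) = (-1 - 1*2)*Y - 5 = (-1 - 2)*Y - 5 = -3*Y - 5 = -5 - 3*Y)
(-617 + 8)*c(7, f(7, -5)) = (-617 + 8)*(-31) = -609*(-31) = 18879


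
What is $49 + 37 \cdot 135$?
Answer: $5044$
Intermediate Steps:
$49 + 37 \cdot 135 = 49 + 4995 = 5044$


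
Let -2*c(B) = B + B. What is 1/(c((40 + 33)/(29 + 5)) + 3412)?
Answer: 34/115935 ≈ 0.00029327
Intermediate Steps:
c(B) = -B (c(B) = -(B + B)/2 = -B)
1/(c((40 + 33)/(29 + 5)) + 3412) = 1/(-(40 + 33)/(29 + 5) + 3412) = 1/(-73/34 + 3412) = 1/(115935/34) = 34/115935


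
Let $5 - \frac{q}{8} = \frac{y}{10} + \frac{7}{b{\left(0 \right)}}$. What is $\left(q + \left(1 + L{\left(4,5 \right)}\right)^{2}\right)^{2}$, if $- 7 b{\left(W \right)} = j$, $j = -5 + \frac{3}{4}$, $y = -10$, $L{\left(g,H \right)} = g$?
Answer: $\frac{106929}{289} \approx 370.0$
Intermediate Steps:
$j = - \frac{17}{4}$ ($j = -5 + 3 \cdot \frac{1}{4} = -5 + \frac{3}{4} = - \frac{17}{4} \approx -4.25$)
$b{\left(W \right)} = \frac{17}{28}$ ($b{\left(W \right)} = \left(- \frac{1}{7}\right) \left(- \frac{17}{4}\right) = \frac{17}{28}$)
$q = - \frac{752}{17}$ ($q = 40 - 8 \left(- \frac{10}{10} + \frac{7}{\frac{17}{28}}\right) = 40 - 8 \left(\left(-10\right) \frac{1}{10} + 7 \cdot \frac{28}{17}\right) = 40 - 8 \left(-1 + \frac{196}{17}\right) = 40 - \frac{1432}{17} = - \frac{752}{17} \approx -44.235$)
$\left(q + \left(1 + L{\left(4,5 \right)}\right)^{2}\right)^{2} = \left(- \frac{752}{17} + \left(1 + 4\right)^{2}\right)^{2} = \left(- \frac{752}{17} + 5^{2}\right)^{2} = \left(- \frac{752}{17} + 25\right)^{2} = \left(- \frac{327}{17}\right)^{2} = \frac{106929}{289}$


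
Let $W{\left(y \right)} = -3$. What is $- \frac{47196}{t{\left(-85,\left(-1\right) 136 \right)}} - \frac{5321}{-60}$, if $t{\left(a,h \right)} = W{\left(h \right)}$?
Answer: $\frac{949241}{60} \approx 15821.0$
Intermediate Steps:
$t{\left(a,h \right)} = -3$
$- \frac{47196}{t{\left(-85,\left(-1\right) 136 \right)}} - \frac{5321}{-60} = - \frac{47196}{-3} - \frac{5321}{-60} = \left(-47196\right) \left(- \frac{1}{3}\right) - - \frac{5321}{60} = 15732 + \frac{5321}{60} = \frac{949241}{60}$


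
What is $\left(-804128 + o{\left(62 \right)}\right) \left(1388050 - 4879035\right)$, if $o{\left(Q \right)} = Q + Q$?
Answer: $2806765903940$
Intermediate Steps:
$o{\left(Q \right)} = 2 Q$
$\left(-804128 + o{\left(62 \right)}\right) \left(1388050 - 4879035\right) = \left(-804128 + 2 \cdot 62\right) \left(1388050 - 4879035\right) = \left(-804128 + 124\right) \left(-3490985\right) = \left(-804004\right) \left(-3490985\right) = 2806765903940$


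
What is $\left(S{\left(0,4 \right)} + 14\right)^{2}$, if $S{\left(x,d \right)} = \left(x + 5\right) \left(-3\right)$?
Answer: $1$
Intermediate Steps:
$S{\left(x,d \right)} = -15 - 3 x$ ($S{\left(x,d \right)} = \left(5 + x\right) \left(-3\right) = -15 - 3 x$)
$\left(S{\left(0,4 \right)} + 14\right)^{2} = \left(\left(-15 - 0\right) + 14\right)^{2} = \left(\left(-15 + 0\right) + 14\right)^{2} = \left(-15 + 14\right)^{2} = \left(-1\right)^{2} = 1$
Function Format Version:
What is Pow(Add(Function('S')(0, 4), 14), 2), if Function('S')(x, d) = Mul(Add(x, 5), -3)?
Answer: 1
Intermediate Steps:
Function('S')(x, d) = Add(-15, Mul(-3, x)) (Function('S')(x, d) = Mul(Add(5, x), -3) = Add(-15, Mul(-3, x)))
Pow(Add(Function('S')(0, 4), 14), 2) = Pow(Add(Add(-15, Mul(-3, 0)), 14), 2) = Pow(Add(Add(-15, 0), 14), 2) = Pow(Add(-15, 14), 2) = Pow(-1, 2) = 1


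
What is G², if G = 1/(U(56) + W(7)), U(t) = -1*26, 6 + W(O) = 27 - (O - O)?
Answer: 1/25 ≈ 0.040000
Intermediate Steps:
W(O) = 21 (W(O) = -6 + (27 - (O - O)) = -6 + (27 - 1*0) = -6 + (27 + 0) = -6 + 27 = 21)
U(t) = -26
G = -⅕ (G = 1/(-26 + 21) = 1/(-5) = -⅕ ≈ -0.20000)
G² = (-⅕)² = 1/25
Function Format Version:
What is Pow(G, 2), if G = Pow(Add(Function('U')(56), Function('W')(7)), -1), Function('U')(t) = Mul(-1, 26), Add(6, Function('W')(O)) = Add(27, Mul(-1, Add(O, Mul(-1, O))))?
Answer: Rational(1, 25) ≈ 0.040000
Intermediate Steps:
Function('W')(O) = 21 (Function('W')(O) = Add(-6, Add(27, Mul(-1, Add(O, Mul(-1, O))))) = Add(-6, Add(27, Mul(-1, 0))) = Add(-6, Add(27, 0)) = Add(-6, 27) = 21)
Function('U')(t) = -26
G = Rational(-1, 5) (G = Pow(Add(-26, 21), -1) = Pow(-5, -1) = Rational(-1, 5) ≈ -0.20000)
Pow(G, 2) = Pow(Rational(-1, 5), 2) = Rational(1, 25)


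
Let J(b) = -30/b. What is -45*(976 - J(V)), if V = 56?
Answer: -1230435/28 ≈ -43944.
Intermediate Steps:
-45*(976 - J(V)) = -45*(976 - (-30)/56) = -45*(976 - 1*(-15/28)) = -45*(976 + 15/28) = -45*27343/28 = -1230435/28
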